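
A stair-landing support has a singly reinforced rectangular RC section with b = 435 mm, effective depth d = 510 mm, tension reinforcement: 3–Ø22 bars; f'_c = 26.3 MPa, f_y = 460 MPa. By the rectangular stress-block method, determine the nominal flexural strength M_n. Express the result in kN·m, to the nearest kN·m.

M_n ≈ 253 kN·m

A_s = 3 × 380 = 1140 mm².
T = A_s f_y = 1140 × 460 = 524400 N = 524.4 kN.
From C = T: a = T/(0.85 f'_c b) = 524400/(0.85 × 26.3 × 435) = 53.93 mm.
M_n = T(d − a/2) = 524.4 kN × (510 − 26.965) mm = 253.30 kN·m.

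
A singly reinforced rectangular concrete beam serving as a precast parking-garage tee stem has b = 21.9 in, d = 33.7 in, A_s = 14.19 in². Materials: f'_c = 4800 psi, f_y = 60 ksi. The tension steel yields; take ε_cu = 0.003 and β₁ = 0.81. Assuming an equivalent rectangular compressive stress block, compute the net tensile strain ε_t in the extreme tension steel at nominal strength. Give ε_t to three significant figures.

ε_t ≈ 0.00559

a = A_s f_y/(0.85 f'_c b) = 9.529 in.
β₁ = 0.81, so c = a/β₁ = 9.529/0.81 = 11.764 in.
From the linear strain diagram with ε_cu = 0.003: ε_t = 0.003 (d − c)/c = 0.003 × (33.7 − 11.764)/11.764 = 0.00559.
Since ε_t ≥ 0.005, the section is tension-controlled.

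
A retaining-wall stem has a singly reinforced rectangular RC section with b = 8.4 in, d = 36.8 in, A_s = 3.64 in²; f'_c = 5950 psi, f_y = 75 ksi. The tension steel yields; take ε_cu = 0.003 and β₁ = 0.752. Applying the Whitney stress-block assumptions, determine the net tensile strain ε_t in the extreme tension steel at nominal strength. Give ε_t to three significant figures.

ε_t ≈ 0.00992

a = A_s f_y/(0.85 f'_c b) = 6.426 in.
β₁ = 0.752, so c = a/β₁ = 6.426/0.752 = 8.545 in.
From the linear strain diagram with ε_cu = 0.003: ε_t = 0.003 (d − c)/c = 0.003 × (36.8 − 8.545)/8.545 = 0.00992.
Since ε_t ≥ 0.005, the section is tension-controlled.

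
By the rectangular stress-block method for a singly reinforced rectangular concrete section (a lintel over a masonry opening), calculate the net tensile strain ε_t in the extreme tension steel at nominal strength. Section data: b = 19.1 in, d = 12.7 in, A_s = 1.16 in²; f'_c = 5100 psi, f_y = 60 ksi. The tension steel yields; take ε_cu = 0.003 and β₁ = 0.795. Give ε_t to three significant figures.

ε_t ≈ 0.0330

a = A_s f_y/(0.85 f'_c b) = 0.841 in.
β₁ = 0.795, so c = a/β₁ = 0.841/0.795 = 1.058 in.
From the linear strain diagram with ε_cu = 0.003: ε_t = 0.003 (d − c)/c = 0.003 × (12.7 − 1.058)/1.058 = 0.0330.
Since ε_t ≥ 0.005, the section is tension-controlled.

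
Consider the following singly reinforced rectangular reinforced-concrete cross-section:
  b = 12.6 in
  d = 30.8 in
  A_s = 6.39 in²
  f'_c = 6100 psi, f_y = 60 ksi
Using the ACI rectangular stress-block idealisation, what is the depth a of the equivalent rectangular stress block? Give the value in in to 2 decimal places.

a ≈ 5.87 in

T = A_s f_y = 6.39 × 60 = 383.4 kips.
a = T/(0.85 f'_c b) = 383.4/(0.85 × 6.1 × 12.6) = 5.87 in.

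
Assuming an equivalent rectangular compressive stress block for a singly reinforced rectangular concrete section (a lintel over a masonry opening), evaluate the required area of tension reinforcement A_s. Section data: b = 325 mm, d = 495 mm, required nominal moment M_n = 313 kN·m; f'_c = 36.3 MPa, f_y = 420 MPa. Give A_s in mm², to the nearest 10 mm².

With M_n = 0.85 f'_c a b (d − a/2), solve the quadratic for a:
a = d − √(d² − 2M_n/(0.85 f'_c b)) = 495 − √(495² − 2 × 313×10⁶/(0.85 × 36.3 × 325)) = 67.68 mm.
A_s = 0.85 f'_c a b / f_y = 0.85 × 36.3 × 67.68 × 325 / 420 = 1615.9 mm².

A_s ≈ 1620 mm²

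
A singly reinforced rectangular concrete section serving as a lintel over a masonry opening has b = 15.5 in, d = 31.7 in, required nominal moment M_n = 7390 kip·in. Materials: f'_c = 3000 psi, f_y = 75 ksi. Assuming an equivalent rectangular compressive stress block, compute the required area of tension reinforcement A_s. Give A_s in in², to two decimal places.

A_s ≈ 3.47 in²

From M_n = 0.85 f'_c a b (d − a/2):
a = d − √(d² − 2M_n/(0.85 f'_c b)) = 31.7 − √(31.7² − 2 × 7390/(0.85 × 3 × 15.5)) = 6.581 in.
A_s = 0.85 f'_c a b / f_y = 0.85 × 3 × 6.581 × 15.5 / 75 = 3.468 in².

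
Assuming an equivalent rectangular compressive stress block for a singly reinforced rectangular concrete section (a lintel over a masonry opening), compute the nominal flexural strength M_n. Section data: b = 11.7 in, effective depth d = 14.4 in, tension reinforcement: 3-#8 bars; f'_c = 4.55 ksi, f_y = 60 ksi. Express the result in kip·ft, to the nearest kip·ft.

M_n ≈ 152 kip·ft

A_s = 3 × 0.79 = 2.37 in².
T = A_s f_y = 2.37 × 60 = 142.2 kips.
a = T/(0.85 f'_c b) = 142.2/(0.85 × 4.55 × 11.7) = 3.143 in.
M_n = T(d − a/2) = 142.2 × (14.4 − 1.5715) = 1824.2 kip·in = 1824.2/12 = 152.02 kip·ft.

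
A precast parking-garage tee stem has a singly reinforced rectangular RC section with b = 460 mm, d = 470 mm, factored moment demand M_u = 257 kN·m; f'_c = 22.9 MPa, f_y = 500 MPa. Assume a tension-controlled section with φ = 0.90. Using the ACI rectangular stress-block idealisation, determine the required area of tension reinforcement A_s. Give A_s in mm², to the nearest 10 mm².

A_s ≈ 1320 mm²

M_n = M_u/φ = 257/0.90 = 285.556 kN·m.
With M_n = 0.85 f'_c a b (d − a/2), solve the quadratic for a:
a = d − √(d² − 2M_n/(0.85 f'_c b)) = 470 − √(470² − 2 × 285.556×10⁶/(0.85 × 22.9 × 460)) = 73.62 mm.
A_s = 0.85 f'_c a b / f_y = 0.85 × 22.9 × 73.62 × 460 / 500 = 1318.4 mm².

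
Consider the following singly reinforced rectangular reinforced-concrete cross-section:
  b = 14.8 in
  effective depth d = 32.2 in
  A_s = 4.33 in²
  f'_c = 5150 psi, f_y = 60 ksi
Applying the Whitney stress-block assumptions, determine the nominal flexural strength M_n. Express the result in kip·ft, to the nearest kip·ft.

M_n ≈ 654 kip·ft

T = A_s f_y = 4.33 × 60 = 259.8 kips.
a = T/(0.85 f'_c b) = 259.8/(0.85 × 5.15 × 14.8) = 4.010 in.
M_n = T(d − a/2) = 259.8 × (32.2 − 2.005) = 7844.7 kip·in = 7844.7/12 = 653.73 kip·ft.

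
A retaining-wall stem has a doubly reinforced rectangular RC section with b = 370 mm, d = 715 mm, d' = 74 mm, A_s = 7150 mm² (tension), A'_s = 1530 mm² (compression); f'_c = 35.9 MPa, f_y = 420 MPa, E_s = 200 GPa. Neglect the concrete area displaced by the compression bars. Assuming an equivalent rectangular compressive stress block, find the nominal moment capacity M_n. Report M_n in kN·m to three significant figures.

M_n ≈ 1850 kN·m

Assume both tension and compression steel yield.
Net tension couple steel: A_s − A'_s = 5620 mm².
a = (A_s − A'_s) f_y / (0.85 f'_c b) = 2360400/(0.85 × 35.9 × 370) = 209.06 mm.
c = a/β₁ = 209.06/0.794 = 263.30 mm; ε'_s = 0.003(c − d')/c = 0.0022 ≥ f_y/E_s = 0.0021, so compression steel does yield.
M_n = (A_s − A'_s) f_y (d − a/2) + A'_s f_y (d − d') = [2360400 × (715 − 104.53) + 642600 × (715 − 74)] × 10⁻⁶ = 1440.95 + 411.91 = 1852.86 kN·m.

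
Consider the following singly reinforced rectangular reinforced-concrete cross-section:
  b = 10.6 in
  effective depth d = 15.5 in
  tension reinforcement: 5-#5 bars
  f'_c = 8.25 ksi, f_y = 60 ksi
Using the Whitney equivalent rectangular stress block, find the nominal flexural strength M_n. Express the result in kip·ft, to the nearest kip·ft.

M_n ≈ 115 kip·ft

A_s = 5 × 0.31 = 1.55 in².
T = A_s f_y = 1.55 × 60 = 93 kips.
a = T/(0.85 f'_c b) = 93/(0.85 × 8.25 × 10.6) = 1.251 in.
M_n = T(d − a/2) = 93 × (15.5 − 0.6255) = 1383.3 kip·in = 1383.3/12 = 115.28 kip·ft.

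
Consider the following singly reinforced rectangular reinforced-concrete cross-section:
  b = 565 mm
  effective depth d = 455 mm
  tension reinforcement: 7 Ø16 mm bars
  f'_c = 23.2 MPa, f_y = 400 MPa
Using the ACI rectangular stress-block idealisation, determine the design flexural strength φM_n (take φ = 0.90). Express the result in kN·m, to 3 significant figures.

A_s = 7 × 201 = 1407 mm².
T = A_s f_y = 1407 × 400 = 562800 N = 562.8 kN.
From C = T: a = T/(0.85 f'_c b) = 562800/(0.85 × 23.2 × 565) = 50.51 mm.
M_n = T(d − a/2) = 562.8 kN × (455 − 25.255) mm = 241.86 kN·m.
φM_n = 0.90 × 241.86 = 217.67 kN·m.

φM_n ≈ 218 kN·m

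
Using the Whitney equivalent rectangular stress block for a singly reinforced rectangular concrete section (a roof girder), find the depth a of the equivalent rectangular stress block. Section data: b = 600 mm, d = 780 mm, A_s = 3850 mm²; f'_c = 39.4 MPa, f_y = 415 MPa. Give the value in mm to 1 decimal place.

T = A_s f_y = 3850 × 415 = 1597750 N = 1597.75 kN.
Setting C = 0.85 f'_c a b equal to T: a = 1597750/(0.85 × 39.4 × 600) = 79.5 mm.

a ≈ 79.5 mm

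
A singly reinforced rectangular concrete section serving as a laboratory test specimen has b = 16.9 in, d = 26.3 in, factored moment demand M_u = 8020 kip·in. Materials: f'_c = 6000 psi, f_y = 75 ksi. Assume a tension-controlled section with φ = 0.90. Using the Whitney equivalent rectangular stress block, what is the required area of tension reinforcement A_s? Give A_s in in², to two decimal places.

A_s ≈ 4.92 in²

M_n = M_u/φ = 8020/0.90 = 8911.11 kip·in.
From M_n = 0.85 f'_c a b (d − a/2):
a = d − √(d² − 2M_n/(0.85 f'_c b)) = 26.3 − √(26.3² − 2 × 8911.11/(0.85 × 6 × 16.9)) = 4.279 in.
A_s = 0.85 f'_c a b / f_y = 0.85 × 6 × 4.279 × 16.9 / 75 = 4.917 in².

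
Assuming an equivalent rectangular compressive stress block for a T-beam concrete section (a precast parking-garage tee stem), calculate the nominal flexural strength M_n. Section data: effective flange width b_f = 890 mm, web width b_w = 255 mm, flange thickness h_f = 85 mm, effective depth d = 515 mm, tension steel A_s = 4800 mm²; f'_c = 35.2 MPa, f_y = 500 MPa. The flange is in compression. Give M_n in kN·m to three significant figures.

Tension: T = A_s f_y = 4800 × 500 = 2400000 N.
Try a within the flange: a = T/(0.85 f'_c b_f) = 2400000/(0.85 × 35.2 × 890) = 90.13 mm.
a = 90.13 > h_f = 85 mm: the block extends into the web. Split into flange-overhang and web parts.
C_f = 0.85 f'_c (b_f − b_w) h_f = 0.85 × 35.2 × (890 − 255) × 85 = 1614932 N.
Remaining web compression depth: a_w = (T − C_f)/(0.85 f'_c b_w) = (2400000 − 1614932)/(0.85 × 35.2 × 255) = 102.90 mm.
M_n = C_f(d − h_f/2) + (T − C_f)(d − a_w/2) = 1614932 × (515 − 42.5) + 785068 × (515 − 51.45) = 763.06 + 363.92 = 1126.98 × 10⁶ N·mm.
M_n = 1126.98 kN·m.

M_n ≈ 1130 kN·m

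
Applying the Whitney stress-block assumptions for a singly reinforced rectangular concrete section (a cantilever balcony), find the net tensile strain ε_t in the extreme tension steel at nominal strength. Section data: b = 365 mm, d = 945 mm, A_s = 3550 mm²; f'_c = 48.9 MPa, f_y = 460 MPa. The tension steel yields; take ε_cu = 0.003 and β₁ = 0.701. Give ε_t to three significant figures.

a = A_s f_y/(0.85 f'_c b) = 107.64 mm.
β₁ = 0.701, so c = a/β₁ = 107.64/0.701 = 153.55 mm.
From the linear strain diagram with ε_cu = 0.003: ε_t = 0.003 (d − c)/c = 0.003 × (945 − 153.55)/153.55 = 0.0155.
Since ε_t ≥ 0.005, the section is tension-controlled.

ε_t ≈ 0.0155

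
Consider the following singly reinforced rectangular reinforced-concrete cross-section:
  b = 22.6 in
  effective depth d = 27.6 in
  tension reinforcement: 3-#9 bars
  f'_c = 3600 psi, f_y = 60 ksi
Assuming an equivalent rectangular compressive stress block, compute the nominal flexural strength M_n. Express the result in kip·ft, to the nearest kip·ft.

M_n ≈ 394 kip·ft

A_s = 3 × 1 = 3 in².
T = A_s f_y = 3 × 60 = 180 kips.
a = T/(0.85 f'_c b) = 180/(0.85 × 3.6 × 22.6) = 2.603 in.
M_n = T(d − a/2) = 180 × (27.6 − 1.3015) = 4733.7 kip·in = 4733.7/12 = 394.48 kip·ft.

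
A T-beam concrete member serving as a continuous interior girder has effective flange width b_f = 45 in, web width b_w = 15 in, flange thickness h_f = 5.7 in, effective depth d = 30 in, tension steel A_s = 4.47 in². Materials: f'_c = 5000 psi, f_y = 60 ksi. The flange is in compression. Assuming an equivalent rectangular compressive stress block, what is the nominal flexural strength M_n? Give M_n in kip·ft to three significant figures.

M_n ≈ 655 kip·ft

Tension: T = A_s f_y = 4.47 × 60 = 268.2 kips.
Try a within the flange: a = T/(0.85 f'_c b_f) = 268.2/(0.85 × 5 × 45) = 1.402 in.
Since a = 1.402 ≤ h_f = 5.7 in, the stress block lies entirely in the flange; analyse as a rectangular beam of width b_f.
M_n = T(d − a/2) = 268.2 × (30 − 0.701) = 7858.0 kip·in.
M_n = 7858.0/12 = 654.83 kip·ft.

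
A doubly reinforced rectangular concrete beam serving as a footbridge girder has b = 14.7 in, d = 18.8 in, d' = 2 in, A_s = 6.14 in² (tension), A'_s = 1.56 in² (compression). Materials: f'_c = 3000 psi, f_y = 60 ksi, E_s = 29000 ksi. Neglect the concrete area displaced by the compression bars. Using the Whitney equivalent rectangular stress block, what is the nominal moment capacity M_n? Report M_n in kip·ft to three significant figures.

M_n ≈ 478 kip·ft

Assume both steels yield.
a = (A_s − A'_s) f_y/(0.85 f'_c b) = (6.14 − 1.56) × 60/(0.85 × 3 × 14.7) = 7.331 in.
c = a/β₁ = 7.331/0.85 = 8.625 in; ε'_s = 0.003(c − d')/c = 0.0023 ≥ ε_y = 0.0021, so the compression steel yields.
M_n = (A_s − A'_s) f_y (d − a/2) + A'_s f_y (d − d') = 274.8 × (18.8 − 3.6655) + 93.6 × (18.8 − 2) = 4159.0 + 1572.5 = 5731.5 kip·in = 5731.5/12 = 477.63 kip·ft.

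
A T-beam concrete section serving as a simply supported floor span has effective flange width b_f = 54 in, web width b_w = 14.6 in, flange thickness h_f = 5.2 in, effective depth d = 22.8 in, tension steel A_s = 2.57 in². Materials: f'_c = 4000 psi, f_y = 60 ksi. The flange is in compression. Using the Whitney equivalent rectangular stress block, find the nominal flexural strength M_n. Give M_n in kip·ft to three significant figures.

M_n ≈ 288 kip·ft

Tension: T = A_s f_y = 2.57 × 60 = 154.2 kips.
Try a within the flange: a = T/(0.85 f'_c b_f) = 154.2/(0.85 × 4 × 54) = 0.840 in.
Since a = 0.840 ≤ h_f = 5.2 in, the stress block lies entirely in the flange; analyse as a rectangular beam of width b_f.
M_n = T(d − a/2) = 154.2 × (22.8 − 0.42) = 3451.0 kip·in.
M_n = 3451.0/12 = 287.58 kip·ft.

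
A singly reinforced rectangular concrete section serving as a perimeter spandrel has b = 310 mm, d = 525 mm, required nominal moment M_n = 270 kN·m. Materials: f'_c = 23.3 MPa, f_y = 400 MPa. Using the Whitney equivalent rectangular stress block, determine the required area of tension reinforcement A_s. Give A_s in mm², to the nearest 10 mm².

With M_n = 0.85 f'_c a b (d − a/2), solve the quadratic for a:
a = d − √(d² − 2M_n/(0.85 f'_c b)) = 525 − √(525² − 2 × 270×10⁶/(0.85 × 23.3 × 310)) = 91.79 mm.
A_s = 0.85 f'_c a b / f_y = 0.85 × 23.3 × 91.79 × 310 / 400 = 1408.9 mm².

A_s ≈ 1410 mm²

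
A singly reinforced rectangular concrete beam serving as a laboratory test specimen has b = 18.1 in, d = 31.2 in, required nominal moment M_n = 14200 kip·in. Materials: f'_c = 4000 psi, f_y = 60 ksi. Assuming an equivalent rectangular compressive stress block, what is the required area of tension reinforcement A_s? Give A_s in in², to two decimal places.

From M_n = 0.85 f'_c a b (d − a/2):
a = d − √(d² − 2M_n/(0.85 f'_c b)) = 31.2 − √(31.2² − 2 × 14200/(0.85 × 4 × 18.1)) = 8.574 in.
A_s = 0.85 f'_c a b / f_y = 0.85 × 4 × 8.574 × 18.1 / 60 = 8.794 in².

A_s ≈ 8.79 in²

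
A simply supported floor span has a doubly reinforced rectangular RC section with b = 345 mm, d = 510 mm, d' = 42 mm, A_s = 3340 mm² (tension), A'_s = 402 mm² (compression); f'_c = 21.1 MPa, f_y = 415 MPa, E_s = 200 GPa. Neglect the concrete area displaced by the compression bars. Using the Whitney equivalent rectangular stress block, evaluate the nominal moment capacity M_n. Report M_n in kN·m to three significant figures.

M_n ≈ 580 kN·m

Assume both tension and compression steel yield.
Net tension couple steel: A_s − A'_s = 2938 mm².
a = (A_s − A'_s) f_y / (0.85 f'_c b) = 1219270/(0.85 × 21.1 × 345) = 197.05 mm.
c = a/β₁ = 197.05/0.85 = 231.82 mm; ε'_s = 0.003(c − d')/c = 0.0025 ≥ f_y/E_s = 0.0021, so compression steel does yield.
M_n = (A_s − A'_s) f_y (d − a/2) + A'_s f_y (d − d') = [1219270 × (510 − 98.525) + 166830 × (510 − 42)] × 10⁻⁶ = 501.70 + 78.08 = 579.78 kN·m.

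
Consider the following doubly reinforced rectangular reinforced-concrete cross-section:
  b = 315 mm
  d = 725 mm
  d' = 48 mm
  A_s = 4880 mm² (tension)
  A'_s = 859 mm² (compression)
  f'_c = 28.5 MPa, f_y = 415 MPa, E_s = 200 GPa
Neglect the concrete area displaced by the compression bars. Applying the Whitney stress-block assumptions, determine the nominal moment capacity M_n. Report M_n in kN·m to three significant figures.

Assume both tension and compression steel yield.
Net tension couple steel: A_s − A'_s = 4021 mm².
a = (A_s − A'_s) f_y / (0.85 f'_c b) = 1668715/(0.85 × 28.5 × 315) = 218.68 mm.
c = a/β₁ = 218.68/0.846 = 258.49 mm; ε'_s = 0.003(c − d')/c = 0.0024 ≥ f_y/E_s = 0.0021, so compression steel does yield.
M_n = (A_s − A'_s) f_y (d − a/2) + A'_s f_y (d − d') = [1668715 × (725 − 109.34) + 356485 × (725 − 48)] × 10⁻⁶ = 1027.36 + 241.34 = 1268.70 kN·m.

M_n ≈ 1270 kN·m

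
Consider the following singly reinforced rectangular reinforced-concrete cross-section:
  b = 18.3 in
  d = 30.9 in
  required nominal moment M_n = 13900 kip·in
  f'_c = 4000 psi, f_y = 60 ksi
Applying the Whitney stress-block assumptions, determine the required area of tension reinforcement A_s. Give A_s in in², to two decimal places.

A_s ≈ 8.67 in²

From M_n = 0.85 f'_c a b (d − a/2):
a = d − √(d² − 2M_n/(0.85 f'_c b)) = 30.9 − √(30.9² − 2 × 13900/(0.85 × 4 × 18.3)) = 8.361 in.
A_s = 0.85 f'_c a b / f_y = 0.85 × 4 × 8.361 × 18.3 / 60 = 8.670 in².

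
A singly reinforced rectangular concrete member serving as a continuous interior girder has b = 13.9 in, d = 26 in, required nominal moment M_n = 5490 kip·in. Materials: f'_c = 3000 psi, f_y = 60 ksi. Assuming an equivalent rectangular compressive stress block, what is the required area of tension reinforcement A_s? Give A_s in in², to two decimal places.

A_s ≈ 4.05 in²

From M_n = 0.85 f'_c a b (d − a/2):
a = d − √(d² − 2M_n/(0.85 f'_c b)) = 26 − √(26² − 2 × 5490/(0.85 × 3 × 13.9)) = 6.863 in.
A_s = 0.85 f'_c a b / f_y = 0.85 × 3 × 6.863 × 13.9 / 60 = 4.054 in².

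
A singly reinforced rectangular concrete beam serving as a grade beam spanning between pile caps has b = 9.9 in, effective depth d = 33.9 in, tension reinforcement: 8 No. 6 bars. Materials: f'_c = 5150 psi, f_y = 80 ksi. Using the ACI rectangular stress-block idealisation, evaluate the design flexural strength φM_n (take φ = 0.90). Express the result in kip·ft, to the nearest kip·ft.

A_s = 8 × 0.44 = 3.52 in².
T = A_s f_y = 3.52 × 80 = 281.6 kips.
a = T/(0.85 f'_c b) = 281.6/(0.85 × 5.15 × 9.9) = 6.498 in.
M_n = T(d − a/2) = 281.6 × (33.9 − 3.249) = 8631.3 kip·in = 8631.3/12 = 719.28 kip·ft.
φM_n = 0.90 × 719.28 = 647.35 kip·ft.

φM_n ≈ 647 kip·ft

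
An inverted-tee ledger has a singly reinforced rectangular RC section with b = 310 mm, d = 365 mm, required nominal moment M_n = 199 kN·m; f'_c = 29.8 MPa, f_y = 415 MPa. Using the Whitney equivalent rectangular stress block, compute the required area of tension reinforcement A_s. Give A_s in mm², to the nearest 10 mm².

With M_n = 0.85 f'_c a b (d − a/2), solve the quadratic for a:
a = d − √(d² − 2M_n/(0.85 f'_c b)) = 365 − √(365² − 2 × 199×10⁶/(0.85 × 29.8 × 310)) = 77.70 mm.
A_s = 0.85 f'_c a b / f_y = 0.85 × 29.8 × 77.70 × 310 / 415 = 1470.2 mm².

A_s ≈ 1470 mm²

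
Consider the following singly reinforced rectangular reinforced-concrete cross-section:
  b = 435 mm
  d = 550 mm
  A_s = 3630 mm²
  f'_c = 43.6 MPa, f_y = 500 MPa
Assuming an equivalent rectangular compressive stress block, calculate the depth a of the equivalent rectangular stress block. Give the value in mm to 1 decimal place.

T = A_s f_y = 3630 × 500 = 1815000 N = 1815 kN.
Setting C = 0.85 f'_c a b equal to T: a = 1815000/(0.85 × 43.6 × 435) = 112.6 mm.

a ≈ 112.6 mm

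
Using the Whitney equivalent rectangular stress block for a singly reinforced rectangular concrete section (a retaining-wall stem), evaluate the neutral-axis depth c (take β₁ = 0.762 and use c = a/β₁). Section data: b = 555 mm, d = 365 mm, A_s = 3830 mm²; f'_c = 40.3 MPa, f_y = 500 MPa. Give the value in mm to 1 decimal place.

c ≈ 132.2 mm

T = A_s f_y = 3830 × 500 = 1915000 N = 1915 kN.
Setting C = 0.85 f'_c a b equal to T: a = 1915000/(0.85 × 40.3 × 555) = 100.728 mm.
With β₁ = 0.762, c = a/β₁ = 100.728/0.762 = 132.2 mm.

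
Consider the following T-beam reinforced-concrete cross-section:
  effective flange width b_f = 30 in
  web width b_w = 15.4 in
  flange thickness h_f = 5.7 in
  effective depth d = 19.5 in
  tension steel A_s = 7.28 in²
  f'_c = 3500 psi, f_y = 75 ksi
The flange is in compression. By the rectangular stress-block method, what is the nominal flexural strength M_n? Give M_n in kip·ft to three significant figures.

Tension: T = A_s f_y = 7.28 × 75 = 546 kips.
Try a within the flange: a = T/(0.85 f'_c b_f) = 546/(0.85 × 3.5 × 30) = 6.118 in.
a = 6.118 > h_f = 5.7 in: the block extends into the web. Split into flange-overhang and web parts.
C_f = 0.85 f'_c (b_f − b_w) h_f = 0.85 × 3.5 × (30 − 15.4) × 5.7 = 247.6 kips.
Remaining web compression depth: a_w = (T − C_f)/(0.85 f'_c b_w) = (546 − 247.6)/(0.85 × 3.5 × 15.4) = 6.513 in.
M_n = C_f(d − h_f/2) + (T − C_f)(d − a_w/2) = 247.6 × (19.5 − 2.85) + 298.4 × (19.5 − 3.2565) = 4122.5 + 4847.1 = 8969.6 kip·in.
M_n = 8969.6/12 = 747.47 kip·ft.

M_n ≈ 747 kip·ft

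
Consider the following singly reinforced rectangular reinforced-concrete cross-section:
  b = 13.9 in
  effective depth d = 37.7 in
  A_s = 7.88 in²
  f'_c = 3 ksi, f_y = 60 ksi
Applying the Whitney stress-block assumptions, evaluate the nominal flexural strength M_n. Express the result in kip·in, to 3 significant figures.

M_n ≈ 14700 kip·in

T = A_s f_y = 7.88 × 60 = 472.8 kips.
a = T/(0.85 f'_c b) = 472.8/(0.85 × 3 × 13.9) = 13.339 in.
M_n = T(d − a/2) = 472.8 × (37.7 − 6.6695) = 14671.2 kip·in.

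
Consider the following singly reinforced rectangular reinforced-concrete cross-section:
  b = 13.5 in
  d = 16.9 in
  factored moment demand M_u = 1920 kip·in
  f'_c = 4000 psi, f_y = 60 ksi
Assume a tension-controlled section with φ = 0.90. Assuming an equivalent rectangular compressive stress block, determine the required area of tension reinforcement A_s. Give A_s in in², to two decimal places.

A_s ≈ 2.31 in²

M_n = M_u/φ = 1920/0.90 = 2133.33 kip·in.
From M_n = 0.85 f'_c a b (d − a/2):
a = d − √(d² − 2M_n/(0.85 f'_c b)) = 16.9 − √(16.9² − 2 × 2133.33/(0.85 × 4 × 13.5)) = 3.020 in.
A_s = 0.85 f'_c a b / f_y = 0.85 × 4 × 3.020 × 13.5 / 60 = 2.310 in².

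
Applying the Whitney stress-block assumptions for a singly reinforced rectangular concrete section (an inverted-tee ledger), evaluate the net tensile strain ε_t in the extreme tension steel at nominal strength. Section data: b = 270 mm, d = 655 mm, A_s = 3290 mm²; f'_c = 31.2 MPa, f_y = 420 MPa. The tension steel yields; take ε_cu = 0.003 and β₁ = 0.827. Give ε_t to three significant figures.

ε_t ≈ 0.00542

a = A_s f_y/(0.85 f'_c b) = 192.98 mm.
β₁ = 0.827, so c = a/β₁ = 192.98/0.827 = 233.35 mm.
From the linear strain diagram with ε_cu = 0.003: ε_t = 0.003 (d − c)/c = 0.003 × (655 − 233.35)/233.35 = 0.00542.
Since ε_t ≥ 0.005, the section is tension-controlled.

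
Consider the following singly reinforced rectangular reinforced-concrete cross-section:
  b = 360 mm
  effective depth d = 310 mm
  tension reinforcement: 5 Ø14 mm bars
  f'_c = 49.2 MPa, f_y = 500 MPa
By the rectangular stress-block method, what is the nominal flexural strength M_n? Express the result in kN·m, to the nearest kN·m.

M_n ≈ 114 kN·m

A_s = 5 × 154 = 770 mm².
T = A_s f_y = 770 × 500 = 385000 N = 385 kN.
From C = T: a = T/(0.85 f'_c b) = 385000/(0.85 × 49.2 × 360) = 25.57 mm.
M_n = T(d − a/2) = 385 kN × (310 − 12.785) mm = 114.43 kN·m.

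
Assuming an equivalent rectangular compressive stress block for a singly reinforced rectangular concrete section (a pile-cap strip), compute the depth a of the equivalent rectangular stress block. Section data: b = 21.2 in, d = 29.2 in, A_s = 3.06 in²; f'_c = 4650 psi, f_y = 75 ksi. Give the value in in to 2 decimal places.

a ≈ 2.74 in

T = A_s f_y = 3.06 × 75 = 229.5 kips.
a = T/(0.85 f'_c b) = 229.5/(0.85 × 4.65 × 21.2) = 2.74 in.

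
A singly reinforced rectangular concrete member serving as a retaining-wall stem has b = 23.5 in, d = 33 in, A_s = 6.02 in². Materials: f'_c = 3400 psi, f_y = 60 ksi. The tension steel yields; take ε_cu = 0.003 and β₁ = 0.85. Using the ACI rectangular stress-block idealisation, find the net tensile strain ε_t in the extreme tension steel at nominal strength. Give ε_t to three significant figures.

ε_t ≈ 0.0128

a = A_s f_y/(0.85 f'_c b) = 5.318 in.
β₁ = 0.85, so c = a/β₁ = 5.318/0.85 = 6.256 in.
From the linear strain diagram with ε_cu = 0.003: ε_t = 0.003 (d − c)/c = 0.003 × (33 − 6.256)/6.256 = 0.0128.
Since ε_t ≥ 0.005, the section is tension-controlled.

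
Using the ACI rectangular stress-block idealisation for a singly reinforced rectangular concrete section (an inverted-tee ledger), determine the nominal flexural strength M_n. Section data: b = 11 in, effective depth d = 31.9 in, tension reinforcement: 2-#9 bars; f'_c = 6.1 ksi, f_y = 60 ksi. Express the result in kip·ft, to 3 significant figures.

A_s = 2 × 1 = 2 in².
T = A_s f_y = 2 × 60 = 120 kips.
a = T/(0.85 f'_c b) = 120/(0.85 × 6.1 × 11) = 2.104 in.
M_n = T(d − a/2) = 120 × (31.9 − 1.052) = 3701.8 kip·in = 3701.8/12 = 308.48 kip·ft.

M_n ≈ 308 kip·ft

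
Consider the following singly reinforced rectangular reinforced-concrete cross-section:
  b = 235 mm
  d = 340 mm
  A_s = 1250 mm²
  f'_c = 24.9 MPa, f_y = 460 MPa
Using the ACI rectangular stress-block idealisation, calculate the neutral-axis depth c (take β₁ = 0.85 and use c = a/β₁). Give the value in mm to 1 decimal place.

T = A_s f_y = 1250 × 460 = 575000 N = 575 kN.
Setting C = 0.85 f'_c a b equal to T: a = 575000/(0.85 × 24.9 × 235) = 115.606 mm.
With β₁ = 0.85, c = a/β₁ = 115.606/0.85 = 136.0 mm.

c ≈ 136.0 mm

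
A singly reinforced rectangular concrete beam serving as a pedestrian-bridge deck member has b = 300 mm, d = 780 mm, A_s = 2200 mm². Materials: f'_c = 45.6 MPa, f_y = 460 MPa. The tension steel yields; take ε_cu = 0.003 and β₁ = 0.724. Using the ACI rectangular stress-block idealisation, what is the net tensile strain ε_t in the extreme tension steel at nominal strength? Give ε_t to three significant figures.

ε_t ≈ 0.0165

a = A_s f_y/(0.85 f'_c b) = 87.03 mm.
β₁ = 0.724, so c = a/β₁ = 87.03/0.724 = 120.21 mm.
From the linear strain diagram with ε_cu = 0.003: ε_t = 0.003 (d − c)/c = 0.003 × (780 − 120.21)/120.21 = 0.0165.
Since ε_t ≥ 0.005, the section is tension-controlled.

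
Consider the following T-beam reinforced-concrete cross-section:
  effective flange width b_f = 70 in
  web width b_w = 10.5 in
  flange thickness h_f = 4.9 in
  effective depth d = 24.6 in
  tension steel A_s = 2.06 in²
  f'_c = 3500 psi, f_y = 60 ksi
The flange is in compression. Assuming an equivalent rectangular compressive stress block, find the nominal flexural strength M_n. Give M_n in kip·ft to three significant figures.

M_n ≈ 250 kip·ft

Tension: T = A_s f_y = 2.06 × 60 = 123.6 kips.
Try a within the flange: a = T/(0.85 f'_c b_f) = 123.6/(0.85 × 3.5 × 70) = 0.594 in.
Since a = 0.594 ≤ h_f = 4.9 in, the stress block lies entirely in the flange; analyse as a rectangular beam of width b_f.
M_n = T(d − a/2) = 123.6 × (24.6 − 0.297) = 3003.9 kip·in.
M_n = 3003.9/12 = 250.33 kip·ft.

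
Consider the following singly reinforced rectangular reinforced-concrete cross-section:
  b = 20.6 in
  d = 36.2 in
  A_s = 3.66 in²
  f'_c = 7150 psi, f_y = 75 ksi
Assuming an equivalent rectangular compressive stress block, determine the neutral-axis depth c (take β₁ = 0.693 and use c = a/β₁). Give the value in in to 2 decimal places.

c ≈ 3.16 in

T = A_s f_y = 3.66 × 75 = 274.5 kips.
a = T/(0.85 f'_c b) = 274.5/(0.85 × 7.15 × 20.6) = 2.1926 in.
With β₁ = 0.693, c = a/β₁ = 2.1926/0.693 = 3.16 in.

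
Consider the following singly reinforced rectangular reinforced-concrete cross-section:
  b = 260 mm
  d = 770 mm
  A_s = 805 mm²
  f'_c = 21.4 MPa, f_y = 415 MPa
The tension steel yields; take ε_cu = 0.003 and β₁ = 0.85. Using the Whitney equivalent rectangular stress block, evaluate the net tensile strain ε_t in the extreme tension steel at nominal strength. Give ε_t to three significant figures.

ε_t ≈ 0.0248

a = A_s f_y/(0.85 f'_c b) = 70.64 mm.
β₁ = 0.85, so c = a/β₁ = 70.64/0.85 = 83.11 mm.
From the linear strain diagram with ε_cu = 0.003: ε_t = 0.003 (d − c)/c = 0.003 × (770 − 83.11)/83.11 = 0.0248.
Since ε_t ≥ 0.005, the section is tension-controlled.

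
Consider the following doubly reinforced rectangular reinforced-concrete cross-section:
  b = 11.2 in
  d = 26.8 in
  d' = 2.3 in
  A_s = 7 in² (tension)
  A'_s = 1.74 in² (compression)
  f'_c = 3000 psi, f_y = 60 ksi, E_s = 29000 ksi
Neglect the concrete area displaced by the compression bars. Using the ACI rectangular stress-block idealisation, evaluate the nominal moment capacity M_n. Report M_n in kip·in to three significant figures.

Assume both steels yield.
a = (A_s − A'_s) f_y/(0.85 f'_c b) = (7 − 1.74) × 60/(0.85 × 3 × 11.2) = 11.050 in.
c = a/β₁ = 11.050/0.85 = 13.000 in; ε'_s = 0.003(c − d')/c = 0.0025 ≥ ε_y = 0.0021, so the compression steel yields.
M_n = (A_s − A'_s) f_y (d − a/2) + A'_s f_y (d − d') = 315.6 × (26.8 − 5.525) + 104.4 × (26.8 − 2.3) = 6714.4 + 2557.8 = 9272.2 kip·in.

M_n ≈ 9270 kip·in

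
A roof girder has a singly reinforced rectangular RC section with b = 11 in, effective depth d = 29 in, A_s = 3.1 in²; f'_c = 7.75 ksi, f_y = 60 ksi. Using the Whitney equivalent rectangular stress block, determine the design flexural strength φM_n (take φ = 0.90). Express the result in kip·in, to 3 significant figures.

T = A_s f_y = 3.1 × 60 = 186 kips.
a = T/(0.85 f'_c b) = 186/(0.85 × 7.75 × 11) = 2.567 in.
M_n = T(d − a/2) = 186 × (29 − 1.2835) = 5155.3 kip·in.
φM_n = 0.90 × 5155.3 = 4639.8 kip·in.

φM_n ≈ 4640 kip·in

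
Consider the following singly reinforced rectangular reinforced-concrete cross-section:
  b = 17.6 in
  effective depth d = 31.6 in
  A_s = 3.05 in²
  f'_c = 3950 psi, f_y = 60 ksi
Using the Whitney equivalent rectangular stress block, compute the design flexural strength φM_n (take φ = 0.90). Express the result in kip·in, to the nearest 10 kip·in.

φM_n ≈ 4950 kip·in

T = A_s f_y = 3.05 × 60 = 183 kips.
a = T/(0.85 f'_c b) = 183/(0.85 × 3.95 × 17.6) = 3.097 in.
M_n = T(d − a/2) = 183 × (31.6 − 1.5485) = 5499.4 kip·in.
φM_n = 0.90 × 5499.4 = 4949.5 kip·in.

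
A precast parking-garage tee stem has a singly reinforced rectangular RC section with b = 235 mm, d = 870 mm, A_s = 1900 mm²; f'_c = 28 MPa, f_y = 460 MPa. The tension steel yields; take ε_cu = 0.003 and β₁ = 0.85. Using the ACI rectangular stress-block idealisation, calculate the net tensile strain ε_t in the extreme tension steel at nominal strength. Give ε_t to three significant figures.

a = A_s f_y/(0.85 f'_c b) = 156.27 mm.
β₁ = 0.85, so c = a/β₁ = 156.27/0.85 = 183.85 mm.
From the linear strain diagram with ε_cu = 0.003: ε_t = 0.003 (d − c)/c = 0.003 × (870 − 183.85)/183.85 = 0.0112.
Since ε_t ≥ 0.005, the section is tension-controlled.

ε_t ≈ 0.0112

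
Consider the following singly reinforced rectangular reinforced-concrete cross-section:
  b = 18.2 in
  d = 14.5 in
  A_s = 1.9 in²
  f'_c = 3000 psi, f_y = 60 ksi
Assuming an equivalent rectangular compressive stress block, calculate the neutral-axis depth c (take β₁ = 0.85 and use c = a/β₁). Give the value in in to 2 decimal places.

T = A_s f_y = 1.9 × 60 = 114 kips.
a = T/(0.85 f'_c b) = 114/(0.85 × 3 × 18.2) = 2.4564 in.
With β₁ = 0.85, c = a/β₁ = 2.4564/0.85 = 2.89 in.

c ≈ 2.89 in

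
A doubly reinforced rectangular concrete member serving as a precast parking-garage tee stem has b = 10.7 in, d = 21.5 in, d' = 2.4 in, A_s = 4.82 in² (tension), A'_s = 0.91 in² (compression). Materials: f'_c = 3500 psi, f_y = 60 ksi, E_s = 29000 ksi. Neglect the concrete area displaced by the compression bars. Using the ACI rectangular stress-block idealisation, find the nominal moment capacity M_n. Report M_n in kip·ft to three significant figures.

Assume both steels yield.
a = (A_s − A'_s) f_y/(0.85 f'_c b) = (4.82 − 0.91) × 60/(0.85 × 3.5 × 10.7) = 7.370 in.
c = a/β₁ = 7.370/0.85 = 8.671 in; ε'_s = 0.003(c − d')/c = 0.0022 ≥ ε_y = 0.0021, so the compression steel yields.
M_n = (A_s − A'_s) f_y (d − a/2) + A'_s f_y (d − d') = 234.6 × (21.5 − 3.685) + 54.6 × (21.5 − 2.4) = 4179.4 + 1042.9 = 5222.3 kip·in = 5222.3/12 = 435.19 kip·ft.

M_n ≈ 435 kip·ft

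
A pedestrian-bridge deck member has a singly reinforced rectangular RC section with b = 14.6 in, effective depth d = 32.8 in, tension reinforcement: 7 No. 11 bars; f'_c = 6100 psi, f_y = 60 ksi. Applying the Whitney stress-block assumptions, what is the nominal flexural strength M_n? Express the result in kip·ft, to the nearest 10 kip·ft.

M_n ≈ 1550 kip·ft

A_s = 7 × 1.56 = 10.92 in².
T = A_s f_y = 10.92 × 60 = 655.2 kips.
a = T/(0.85 f'_c b) = 655.2/(0.85 × 6.1 × 14.6) = 8.655 in.
M_n = T(d − a/2) = 655.2 × (32.8 − 4.3275) = 18655.2 kip·in = 18655.2/12 = 1554.60 kip·ft.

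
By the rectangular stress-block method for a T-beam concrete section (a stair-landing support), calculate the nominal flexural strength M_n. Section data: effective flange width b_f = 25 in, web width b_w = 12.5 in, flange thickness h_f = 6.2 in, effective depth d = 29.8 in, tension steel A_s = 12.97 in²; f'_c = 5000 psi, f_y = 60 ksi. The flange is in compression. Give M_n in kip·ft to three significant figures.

M_n ≈ 1690 kip·ft

Tension: T = A_s f_y = 12.97 × 60 = 778.2 kips.
Try a within the flange: a = T/(0.85 f'_c b_f) = 778.2/(0.85 × 5 × 25) = 7.324 in.
a = 7.324 > h_f = 6.2 in: the block extends into the web. Split into flange-overhang and web parts.
C_f = 0.85 f'_c (b_f − b_w) h_f = 0.85 × 5 × (25 − 12.5) × 6.2 = 329.4 kips.
Remaining web compression depth: a_w = (T − C_f)/(0.85 f'_c b_w) = (778.2 − 329.4)/(0.85 × 5 × 12.5) = 8.448 in.
M_n = C_f(d − h_f/2) + (T − C_f)(d − a_w/2) = 329.4 × (29.8 − 3.1) + 448.8 × (29.8 − 4.224) = 8795.0 + 11478.5 = 20273.5 kip·in.
M_n = 20273.5/12 = 1689.46 kip·ft.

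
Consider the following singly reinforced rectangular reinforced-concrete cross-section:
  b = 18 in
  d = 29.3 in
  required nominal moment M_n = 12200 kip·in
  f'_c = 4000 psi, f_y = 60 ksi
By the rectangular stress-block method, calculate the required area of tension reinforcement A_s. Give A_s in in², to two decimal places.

A_s ≈ 8.01 in²

From M_n = 0.85 f'_c a b (d − a/2):
a = d − √(d² − 2M_n/(0.85 f'_c b)) = 29.3 − √(29.3² − 2 × 12200/(0.85 × 4 × 18)) = 7.857 in.
A_s = 0.85 f'_c a b / f_y = 0.85 × 4 × 7.857 × 18 / 60 = 8.014 in².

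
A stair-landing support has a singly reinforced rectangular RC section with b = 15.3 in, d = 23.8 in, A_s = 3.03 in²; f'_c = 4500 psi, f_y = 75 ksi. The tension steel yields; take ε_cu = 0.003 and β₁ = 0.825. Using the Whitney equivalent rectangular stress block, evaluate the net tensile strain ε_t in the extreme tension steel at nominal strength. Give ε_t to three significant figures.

ε_t ≈ 0.0122

a = A_s f_y/(0.85 f'_c b) = 3.883 in.
β₁ = 0.825, so c = a/β₁ = 3.883/0.825 = 4.707 in.
From the linear strain diagram with ε_cu = 0.003: ε_t = 0.003 (d − c)/c = 0.003 × (23.8 − 4.707)/4.707 = 0.0122.
Since ε_t ≥ 0.005, the section is tension-controlled.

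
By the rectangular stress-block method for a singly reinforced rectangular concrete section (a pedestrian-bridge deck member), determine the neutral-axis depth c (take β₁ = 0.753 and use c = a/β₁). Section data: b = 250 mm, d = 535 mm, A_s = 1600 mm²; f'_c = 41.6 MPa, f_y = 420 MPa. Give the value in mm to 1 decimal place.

c ≈ 101.0 mm

T = A_s f_y = 1600 × 420 = 672000 N = 672 kN.
Setting C = 0.85 f'_c a b equal to T: a = 672000/(0.85 × 41.6 × 250) = 76.018 mm.
With β₁ = 0.753, c = a/β₁ = 76.018/0.753 = 101.0 mm.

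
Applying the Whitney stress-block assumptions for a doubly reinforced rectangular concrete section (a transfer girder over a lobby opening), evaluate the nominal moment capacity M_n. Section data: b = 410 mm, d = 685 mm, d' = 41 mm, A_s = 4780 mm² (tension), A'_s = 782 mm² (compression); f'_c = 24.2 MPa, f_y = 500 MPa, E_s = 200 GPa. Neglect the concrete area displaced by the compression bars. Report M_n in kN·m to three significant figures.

Assume both tension and compression steel yield.
Net tension couple steel: A_s − A'_s = 3998 mm².
a = (A_s − A'_s) f_y / (0.85 f'_c b) = 1999000/(0.85 × 24.2 × 410) = 237.03 mm.
c = a/β₁ = 237.03/0.85 = 278.86 mm; ε'_s = 0.003(c − d')/c = 0.0026 ≥ f_y/E_s = 0.0025, so compression steel does yield.
M_n = (A_s − A'_s) f_y (d − a/2) + A'_s f_y (d − d') = [1999000 × (685 − 118.515) + 391000 × (685 − 41)] × 10⁻⁶ = 1132.40 + 251.80 = 1384.20 kN·m.

M_n ≈ 1380 kN·m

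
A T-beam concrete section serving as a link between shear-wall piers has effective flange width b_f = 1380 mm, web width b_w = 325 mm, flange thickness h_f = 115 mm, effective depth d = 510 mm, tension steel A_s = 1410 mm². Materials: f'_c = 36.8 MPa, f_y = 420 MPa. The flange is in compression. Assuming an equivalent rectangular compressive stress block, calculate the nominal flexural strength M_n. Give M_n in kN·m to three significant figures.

Tension: T = A_s f_y = 1410 × 420 = 592200 N.
Try a within the flange: a = T/(0.85 f'_c b_f) = 592200/(0.85 × 36.8 × 1380) = 13.72 mm.
Since a = 13.72 ≤ h_f = 115 mm, the stress block lies entirely in the flange; analyse as a rectangular beam of width b_f.
M_n = T(d − a/2) = 592200 × (510 − 6.86) = 297.96 × 10⁶ N·mm.
M_n = 297.96 kN·m.

M_n ≈ 298 kN·m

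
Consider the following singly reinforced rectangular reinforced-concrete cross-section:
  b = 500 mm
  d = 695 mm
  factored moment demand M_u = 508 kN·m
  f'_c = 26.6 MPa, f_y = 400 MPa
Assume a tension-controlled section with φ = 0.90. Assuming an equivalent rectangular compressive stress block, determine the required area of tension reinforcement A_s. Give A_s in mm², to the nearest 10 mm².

A_s ≈ 2150 mm²

M_n = M_u/φ = 508/0.90 = 564.444 kN·m.
With M_n = 0.85 f'_c a b (d − a/2), solve the quadratic for a:
a = d − √(d² − 2M_n/(0.85 f'_c b)) = 695 − √(695² − 2 × 564.444×10⁶/(0.85 × 26.6 × 500)) = 75.99 mm.
A_s = 0.85 f'_c a b / f_y = 0.85 × 26.6 × 75.99 × 500 / 400 = 2147.7 mm².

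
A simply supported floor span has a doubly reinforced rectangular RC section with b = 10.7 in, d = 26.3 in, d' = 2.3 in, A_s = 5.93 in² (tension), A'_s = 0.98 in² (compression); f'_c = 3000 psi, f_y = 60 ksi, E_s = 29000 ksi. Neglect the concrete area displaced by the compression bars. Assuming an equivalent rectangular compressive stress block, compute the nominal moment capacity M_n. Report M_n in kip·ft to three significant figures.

M_n ≈ 634 kip·ft

Assume both steels yield.
a = (A_s − A'_s) f_y/(0.85 f'_c b) = (5.93 − 0.98) × 60/(0.85 × 3 × 10.7) = 10.885 in.
c = a/β₁ = 10.885/0.85 = 12.806 in; ε'_s = 0.003(c − d')/c = 0.0025 ≥ ε_y = 0.0021, so the compression steel yields.
M_n = (A_s − A'_s) f_y (d − a/2) + A'_s f_y (d − d') = 297 × (26.3 − 5.4425) + 58.8 × (26.3 − 2.3) = 6194.7 + 1411.2 = 7605.9 kip·in = 7605.9/12 = 633.83 kip·ft.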